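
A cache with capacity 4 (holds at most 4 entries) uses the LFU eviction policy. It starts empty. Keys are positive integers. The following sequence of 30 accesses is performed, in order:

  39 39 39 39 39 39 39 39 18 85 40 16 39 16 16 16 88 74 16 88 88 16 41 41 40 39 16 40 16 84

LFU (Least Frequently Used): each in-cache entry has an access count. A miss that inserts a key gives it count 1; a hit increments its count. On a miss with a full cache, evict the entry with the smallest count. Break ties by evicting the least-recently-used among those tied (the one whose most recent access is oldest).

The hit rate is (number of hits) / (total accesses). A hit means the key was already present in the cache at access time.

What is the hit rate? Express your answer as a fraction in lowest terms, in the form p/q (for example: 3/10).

Answer: 2/3

Derivation:
LFU simulation (capacity=4):
  1. access 39: MISS. Cache: [39(c=1)]
  2. access 39: HIT, count now 2. Cache: [39(c=2)]
  3. access 39: HIT, count now 3. Cache: [39(c=3)]
  4. access 39: HIT, count now 4. Cache: [39(c=4)]
  5. access 39: HIT, count now 5. Cache: [39(c=5)]
  6. access 39: HIT, count now 6. Cache: [39(c=6)]
  7. access 39: HIT, count now 7. Cache: [39(c=7)]
  8. access 39: HIT, count now 8. Cache: [39(c=8)]
  9. access 18: MISS. Cache: [18(c=1) 39(c=8)]
  10. access 85: MISS. Cache: [18(c=1) 85(c=1) 39(c=8)]
  11. access 40: MISS. Cache: [18(c=1) 85(c=1) 40(c=1) 39(c=8)]
  12. access 16: MISS, evict 18(c=1). Cache: [85(c=1) 40(c=1) 16(c=1) 39(c=8)]
  13. access 39: HIT, count now 9. Cache: [85(c=1) 40(c=1) 16(c=1) 39(c=9)]
  14. access 16: HIT, count now 2. Cache: [85(c=1) 40(c=1) 16(c=2) 39(c=9)]
  15. access 16: HIT, count now 3. Cache: [85(c=1) 40(c=1) 16(c=3) 39(c=9)]
  16. access 16: HIT, count now 4. Cache: [85(c=1) 40(c=1) 16(c=4) 39(c=9)]
  17. access 88: MISS, evict 85(c=1). Cache: [40(c=1) 88(c=1) 16(c=4) 39(c=9)]
  18. access 74: MISS, evict 40(c=1). Cache: [88(c=1) 74(c=1) 16(c=4) 39(c=9)]
  19. access 16: HIT, count now 5. Cache: [88(c=1) 74(c=1) 16(c=5) 39(c=9)]
  20. access 88: HIT, count now 2. Cache: [74(c=1) 88(c=2) 16(c=5) 39(c=9)]
  21. access 88: HIT, count now 3. Cache: [74(c=1) 88(c=3) 16(c=5) 39(c=9)]
  22. access 16: HIT, count now 6. Cache: [74(c=1) 88(c=3) 16(c=6) 39(c=9)]
  23. access 41: MISS, evict 74(c=1). Cache: [41(c=1) 88(c=3) 16(c=6) 39(c=9)]
  24. access 41: HIT, count now 2. Cache: [41(c=2) 88(c=3) 16(c=6) 39(c=9)]
  25. access 40: MISS, evict 41(c=2). Cache: [40(c=1) 88(c=3) 16(c=6) 39(c=9)]
  26. access 39: HIT, count now 10. Cache: [40(c=1) 88(c=3) 16(c=6) 39(c=10)]
  27. access 16: HIT, count now 7. Cache: [40(c=1) 88(c=3) 16(c=7) 39(c=10)]
  28. access 40: HIT, count now 2. Cache: [40(c=2) 88(c=3) 16(c=7) 39(c=10)]
  29. access 16: HIT, count now 8. Cache: [40(c=2) 88(c=3) 16(c=8) 39(c=10)]
  30. access 84: MISS, evict 40(c=2). Cache: [84(c=1) 88(c=3) 16(c=8) 39(c=10)]
Total: 20 hits, 10 misses, 6 evictions

Hit rate = 20/30 = 2/3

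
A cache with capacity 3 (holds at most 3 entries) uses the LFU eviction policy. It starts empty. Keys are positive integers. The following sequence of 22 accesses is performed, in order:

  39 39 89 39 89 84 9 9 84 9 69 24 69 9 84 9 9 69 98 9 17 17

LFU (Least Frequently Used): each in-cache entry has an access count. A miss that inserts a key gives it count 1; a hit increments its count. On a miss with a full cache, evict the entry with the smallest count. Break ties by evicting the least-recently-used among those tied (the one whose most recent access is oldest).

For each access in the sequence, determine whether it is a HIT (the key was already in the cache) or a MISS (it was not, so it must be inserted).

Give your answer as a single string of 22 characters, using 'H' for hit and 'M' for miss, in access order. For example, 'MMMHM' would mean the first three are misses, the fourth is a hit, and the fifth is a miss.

LFU simulation (capacity=3):
  1. access 39: MISS. Cache: [39(c=1)]
  2. access 39: HIT, count now 2. Cache: [39(c=2)]
  3. access 89: MISS. Cache: [89(c=1) 39(c=2)]
  4. access 39: HIT, count now 3. Cache: [89(c=1) 39(c=3)]
  5. access 89: HIT, count now 2. Cache: [89(c=2) 39(c=3)]
  6. access 84: MISS. Cache: [84(c=1) 89(c=2) 39(c=3)]
  7. access 9: MISS, evict 84(c=1). Cache: [9(c=1) 89(c=2) 39(c=3)]
  8. access 9: HIT, count now 2. Cache: [89(c=2) 9(c=2) 39(c=3)]
  9. access 84: MISS, evict 89(c=2). Cache: [84(c=1) 9(c=2) 39(c=3)]
  10. access 9: HIT, count now 3. Cache: [84(c=1) 39(c=3) 9(c=3)]
  11. access 69: MISS, evict 84(c=1). Cache: [69(c=1) 39(c=3) 9(c=3)]
  12. access 24: MISS, evict 69(c=1). Cache: [24(c=1) 39(c=3) 9(c=3)]
  13. access 69: MISS, evict 24(c=1). Cache: [69(c=1) 39(c=3) 9(c=3)]
  14. access 9: HIT, count now 4. Cache: [69(c=1) 39(c=3) 9(c=4)]
  15. access 84: MISS, evict 69(c=1). Cache: [84(c=1) 39(c=3) 9(c=4)]
  16. access 9: HIT, count now 5. Cache: [84(c=1) 39(c=3) 9(c=5)]
  17. access 9: HIT, count now 6. Cache: [84(c=1) 39(c=3) 9(c=6)]
  18. access 69: MISS, evict 84(c=1). Cache: [69(c=1) 39(c=3) 9(c=6)]
  19. access 98: MISS, evict 69(c=1). Cache: [98(c=1) 39(c=3) 9(c=6)]
  20. access 9: HIT, count now 7. Cache: [98(c=1) 39(c=3) 9(c=7)]
  21. access 17: MISS, evict 98(c=1). Cache: [17(c=1) 39(c=3) 9(c=7)]
  22. access 17: HIT, count now 2. Cache: [17(c=2) 39(c=3) 9(c=7)]
Total: 10 hits, 12 misses, 9 evictions

Answer: MHMHHMMHMHMMMHMHHMMHMH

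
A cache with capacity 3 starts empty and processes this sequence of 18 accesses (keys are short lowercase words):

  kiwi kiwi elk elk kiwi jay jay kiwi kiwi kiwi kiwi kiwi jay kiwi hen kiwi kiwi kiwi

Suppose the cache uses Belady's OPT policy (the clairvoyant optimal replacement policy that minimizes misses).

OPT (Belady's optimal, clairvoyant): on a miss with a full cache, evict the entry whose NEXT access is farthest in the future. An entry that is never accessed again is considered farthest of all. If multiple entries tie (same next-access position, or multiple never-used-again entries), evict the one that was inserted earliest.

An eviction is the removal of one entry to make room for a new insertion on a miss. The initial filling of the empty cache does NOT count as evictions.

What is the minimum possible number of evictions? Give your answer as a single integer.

Answer: 1

Derivation:
OPT (Belady) simulation (capacity=3):
  1. access kiwi: MISS. Cache: [kiwi]
  2. access kiwi: HIT. Next use of kiwi: step 5. Cache: [kiwi]
  3. access elk: MISS. Cache: [kiwi elk]
  4. access elk: HIT. Next use of elk: never. Cache: [kiwi elk]
  5. access kiwi: HIT. Next use of kiwi: step 8. Cache: [kiwi elk]
  6. access jay: MISS. Cache: [kiwi elk jay]
  7. access jay: HIT. Next use of jay: step 13. Cache: [kiwi elk jay]
  8. access kiwi: HIT. Next use of kiwi: step 9. Cache: [kiwi elk jay]
  9. access kiwi: HIT. Next use of kiwi: step 10. Cache: [kiwi elk jay]
  10. access kiwi: HIT. Next use of kiwi: step 11. Cache: [kiwi elk jay]
  11. access kiwi: HIT. Next use of kiwi: step 12. Cache: [kiwi elk jay]
  12. access kiwi: HIT. Next use of kiwi: step 14. Cache: [kiwi elk jay]
  13. access jay: HIT. Next use of jay: never. Cache: [kiwi elk jay]
  14. access kiwi: HIT. Next use of kiwi: step 16. Cache: [kiwi elk jay]
  15. access hen: MISS, evict elk (next use: never). Cache: [kiwi jay hen]
  16. access kiwi: HIT. Next use of kiwi: step 17. Cache: [kiwi jay hen]
  17. access kiwi: HIT. Next use of kiwi: step 18. Cache: [kiwi jay hen]
  18. access kiwi: HIT. Next use of kiwi: never. Cache: [kiwi jay hen]
Total: 14 hits, 4 misses, 1 evictions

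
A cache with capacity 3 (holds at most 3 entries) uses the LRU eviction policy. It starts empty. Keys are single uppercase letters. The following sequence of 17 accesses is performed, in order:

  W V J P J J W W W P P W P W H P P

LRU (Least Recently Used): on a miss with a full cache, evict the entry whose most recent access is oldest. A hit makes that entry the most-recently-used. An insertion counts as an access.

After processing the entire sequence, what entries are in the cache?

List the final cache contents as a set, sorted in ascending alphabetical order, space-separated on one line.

Answer: H P W

Derivation:
LRU simulation (capacity=3):
  1. access W: MISS. Cache (LRU->MRU): [W]
  2. access V: MISS. Cache (LRU->MRU): [W V]
  3. access J: MISS. Cache (LRU->MRU): [W V J]
  4. access P: MISS, evict W. Cache (LRU->MRU): [V J P]
  5. access J: HIT. Cache (LRU->MRU): [V P J]
  6. access J: HIT. Cache (LRU->MRU): [V P J]
  7. access W: MISS, evict V. Cache (LRU->MRU): [P J W]
  8. access W: HIT. Cache (LRU->MRU): [P J W]
  9. access W: HIT. Cache (LRU->MRU): [P J W]
  10. access P: HIT. Cache (LRU->MRU): [J W P]
  11. access P: HIT. Cache (LRU->MRU): [J W P]
  12. access W: HIT. Cache (LRU->MRU): [J P W]
  13. access P: HIT. Cache (LRU->MRU): [J W P]
  14. access W: HIT. Cache (LRU->MRU): [J P W]
  15. access H: MISS, evict J. Cache (LRU->MRU): [P W H]
  16. access P: HIT. Cache (LRU->MRU): [W H P]
  17. access P: HIT. Cache (LRU->MRU): [W H P]
Total: 11 hits, 6 misses, 3 evictions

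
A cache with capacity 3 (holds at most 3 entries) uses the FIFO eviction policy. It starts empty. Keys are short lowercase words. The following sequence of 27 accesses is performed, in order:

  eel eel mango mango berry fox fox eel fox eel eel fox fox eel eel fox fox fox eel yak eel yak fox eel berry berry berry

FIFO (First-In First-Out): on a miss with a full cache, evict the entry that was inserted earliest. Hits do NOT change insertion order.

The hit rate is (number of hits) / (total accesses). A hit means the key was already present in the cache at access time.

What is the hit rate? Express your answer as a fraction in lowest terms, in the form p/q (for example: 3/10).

Answer: 20/27

Derivation:
FIFO simulation (capacity=3):
  1. access eel: MISS. Cache (old->new): [eel]
  2. access eel: HIT. Cache (old->new): [eel]
  3. access mango: MISS. Cache (old->new): [eel mango]
  4. access mango: HIT. Cache (old->new): [eel mango]
  5. access berry: MISS. Cache (old->new): [eel mango berry]
  6. access fox: MISS, evict eel. Cache (old->new): [mango berry fox]
  7. access fox: HIT. Cache (old->new): [mango berry fox]
  8. access eel: MISS, evict mango. Cache (old->new): [berry fox eel]
  9. access fox: HIT. Cache (old->new): [berry fox eel]
  10. access eel: HIT. Cache (old->new): [berry fox eel]
  11. access eel: HIT. Cache (old->new): [berry fox eel]
  12. access fox: HIT. Cache (old->new): [berry fox eel]
  13. access fox: HIT. Cache (old->new): [berry fox eel]
  14. access eel: HIT. Cache (old->new): [berry fox eel]
  15. access eel: HIT. Cache (old->new): [berry fox eel]
  16. access fox: HIT. Cache (old->new): [berry fox eel]
  17. access fox: HIT. Cache (old->new): [berry fox eel]
  18. access fox: HIT. Cache (old->new): [berry fox eel]
  19. access eel: HIT. Cache (old->new): [berry fox eel]
  20. access yak: MISS, evict berry. Cache (old->new): [fox eel yak]
  21. access eel: HIT. Cache (old->new): [fox eel yak]
  22. access yak: HIT. Cache (old->new): [fox eel yak]
  23. access fox: HIT. Cache (old->new): [fox eel yak]
  24. access eel: HIT. Cache (old->new): [fox eel yak]
  25. access berry: MISS, evict fox. Cache (old->new): [eel yak berry]
  26. access berry: HIT. Cache (old->new): [eel yak berry]
  27. access berry: HIT. Cache (old->new): [eel yak berry]
Total: 20 hits, 7 misses, 4 evictions

Hit rate = 20/27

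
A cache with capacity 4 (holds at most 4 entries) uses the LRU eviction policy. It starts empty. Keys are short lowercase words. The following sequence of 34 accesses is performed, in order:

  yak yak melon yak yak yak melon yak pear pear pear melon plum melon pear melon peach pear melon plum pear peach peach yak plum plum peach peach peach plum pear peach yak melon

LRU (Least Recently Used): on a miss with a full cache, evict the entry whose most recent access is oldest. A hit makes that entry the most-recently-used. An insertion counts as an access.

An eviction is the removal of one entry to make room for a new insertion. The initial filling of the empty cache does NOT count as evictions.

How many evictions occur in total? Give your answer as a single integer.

Answer: 3

Derivation:
LRU simulation (capacity=4):
  1. access yak: MISS. Cache (LRU->MRU): [yak]
  2. access yak: HIT. Cache (LRU->MRU): [yak]
  3. access melon: MISS. Cache (LRU->MRU): [yak melon]
  4. access yak: HIT. Cache (LRU->MRU): [melon yak]
  5. access yak: HIT. Cache (LRU->MRU): [melon yak]
  6. access yak: HIT. Cache (LRU->MRU): [melon yak]
  7. access melon: HIT. Cache (LRU->MRU): [yak melon]
  8. access yak: HIT. Cache (LRU->MRU): [melon yak]
  9. access pear: MISS. Cache (LRU->MRU): [melon yak pear]
  10. access pear: HIT. Cache (LRU->MRU): [melon yak pear]
  11. access pear: HIT. Cache (LRU->MRU): [melon yak pear]
  12. access melon: HIT. Cache (LRU->MRU): [yak pear melon]
  13. access plum: MISS. Cache (LRU->MRU): [yak pear melon plum]
  14. access melon: HIT. Cache (LRU->MRU): [yak pear plum melon]
  15. access pear: HIT. Cache (LRU->MRU): [yak plum melon pear]
  16. access melon: HIT. Cache (LRU->MRU): [yak plum pear melon]
  17. access peach: MISS, evict yak. Cache (LRU->MRU): [plum pear melon peach]
  18. access pear: HIT. Cache (LRU->MRU): [plum melon peach pear]
  19. access melon: HIT. Cache (LRU->MRU): [plum peach pear melon]
  20. access plum: HIT. Cache (LRU->MRU): [peach pear melon plum]
  21. access pear: HIT. Cache (LRU->MRU): [peach melon plum pear]
  22. access peach: HIT. Cache (LRU->MRU): [melon plum pear peach]
  23. access peach: HIT. Cache (LRU->MRU): [melon plum pear peach]
  24. access yak: MISS, evict melon. Cache (LRU->MRU): [plum pear peach yak]
  25. access plum: HIT. Cache (LRU->MRU): [pear peach yak plum]
  26. access plum: HIT. Cache (LRU->MRU): [pear peach yak plum]
  27. access peach: HIT. Cache (LRU->MRU): [pear yak plum peach]
  28. access peach: HIT. Cache (LRU->MRU): [pear yak plum peach]
  29. access peach: HIT. Cache (LRU->MRU): [pear yak plum peach]
  30. access plum: HIT. Cache (LRU->MRU): [pear yak peach plum]
  31. access pear: HIT. Cache (LRU->MRU): [yak peach plum pear]
  32. access peach: HIT. Cache (LRU->MRU): [yak plum pear peach]
  33. access yak: HIT. Cache (LRU->MRU): [plum pear peach yak]
  34. access melon: MISS, evict plum. Cache (LRU->MRU): [pear peach yak melon]
Total: 27 hits, 7 misses, 3 evictions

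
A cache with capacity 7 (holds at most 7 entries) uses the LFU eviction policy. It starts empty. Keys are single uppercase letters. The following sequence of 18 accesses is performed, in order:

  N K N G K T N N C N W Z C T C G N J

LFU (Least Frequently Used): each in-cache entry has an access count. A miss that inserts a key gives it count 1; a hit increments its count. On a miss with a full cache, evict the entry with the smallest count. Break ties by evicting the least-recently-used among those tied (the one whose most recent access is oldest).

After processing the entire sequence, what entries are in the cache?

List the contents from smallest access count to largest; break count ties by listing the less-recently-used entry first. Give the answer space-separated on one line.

LFU simulation (capacity=7):
  1. access N: MISS. Cache: [N(c=1)]
  2. access K: MISS. Cache: [N(c=1) K(c=1)]
  3. access N: HIT, count now 2. Cache: [K(c=1) N(c=2)]
  4. access G: MISS. Cache: [K(c=1) G(c=1) N(c=2)]
  5. access K: HIT, count now 2. Cache: [G(c=1) N(c=2) K(c=2)]
  6. access T: MISS. Cache: [G(c=1) T(c=1) N(c=2) K(c=2)]
  7. access N: HIT, count now 3. Cache: [G(c=1) T(c=1) K(c=2) N(c=3)]
  8. access N: HIT, count now 4. Cache: [G(c=1) T(c=1) K(c=2) N(c=4)]
  9. access C: MISS. Cache: [G(c=1) T(c=1) C(c=1) K(c=2) N(c=4)]
  10. access N: HIT, count now 5. Cache: [G(c=1) T(c=1) C(c=1) K(c=2) N(c=5)]
  11. access W: MISS. Cache: [G(c=1) T(c=1) C(c=1) W(c=1) K(c=2) N(c=5)]
  12. access Z: MISS. Cache: [G(c=1) T(c=1) C(c=1) W(c=1) Z(c=1) K(c=2) N(c=5)]
  13. access C: HIT, count now 2. Cache: [G(c=1) T(c=1) W(c=1) Z(c=1) K(c=2) C(c=2) N(c=5)]
  14. access T: HIT, count now 2. Cache: [G(c=1) W(c=1) Z(c=1) K(c=2) C(c=2) T(c=2) N(c=5)]
  15. access C: HIT, count now 3. Cache: [G(c=1) W(c=1) Z(c=1) K(c=2) T(c=2) C(c=3) N(c=5)]
  16. access G: HIT, count now 2. Cache: [W(c=1) Z(c=1) K(c=2) T(c=2) G(c=2) C(c=3) N(c=5)]
  17. access N: HIT, count now 6. Cache: [W(c=1) Z(c=1) K(c=2) T(c=2) G(c=2) C(c=3) N(c=6)]
  18. access J: MISS, evict W(c=1). Cache: [Z(c=1) J(c=1) K(c=2) T(c=2) G(c=2) C(c=3) N(c=6)]
Total: 10 hits, 8 misses, 1 evictions

Answer: Z J K T G C N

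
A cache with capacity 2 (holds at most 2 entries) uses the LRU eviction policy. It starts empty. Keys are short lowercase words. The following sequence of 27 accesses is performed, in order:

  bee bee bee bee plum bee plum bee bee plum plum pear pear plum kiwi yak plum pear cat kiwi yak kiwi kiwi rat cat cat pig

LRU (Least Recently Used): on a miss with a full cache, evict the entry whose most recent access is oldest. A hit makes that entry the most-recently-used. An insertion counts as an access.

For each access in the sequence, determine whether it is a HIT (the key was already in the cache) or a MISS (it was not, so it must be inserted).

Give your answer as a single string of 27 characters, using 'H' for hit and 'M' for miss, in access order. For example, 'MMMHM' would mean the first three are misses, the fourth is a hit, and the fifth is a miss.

LRU simulation (capacity=2):
  1. access bee: MISS. Cache (LRU->MRU): [bee]
  2. access bee: HIT. Cache (LRU->MRU): [bee]
  3. access bee: HIT. Cache (LRU->MRU): [bee]
  4. access bee: HIT. Cache (LRU->MRU): [bee]
  5. access plum: MISS. Cache (LRU->MRU): [bee plum]
  6. access bee: HIT. Cache (LRU->MRU): [plum bee]
  7. access plum: HIT. Cache (LRU->MRU): [bee plum]
  8. access bee: HIT. Cache (LRU->MRU): [plum bee]
  9. access bee: HIT. Cache (LRU->MRU): [plum bee]
  10. access plum: HIT. Cache (LRU->MRU): [bee plum]
  11. access plum: HIT. Cache (LRU->MRU): [bee plum]
  12. access pear: MISS, evict bee. Cache (LRU->MRU): [plum pear]
  13. access pear: HIT. Cache (LRU->MRU): [plum pear]
  14. access plum: HIT. Cache (LRU->MRU): [pear plum]
  15. access kiwi: MISS, evict pear. Cache (LRU->MRU): [plum kiwi]
  16. access yak: MISS, evict plum. Cache (LRU->MRU): [kiwi yak]
  17. access plum: MISS, evict kiwi. Cache (LRU->MRU): [yak plum]
  18. access pear: MISS, evict yak. Cache (LRU->MRU): [plum pear]
  19. access cat: MISS, evict plum. Cache (LRU->MRU): [pear cat]
  20. access kiwi: MISS, evict pear. Cache (LRU->MRU): [cat kiwi]
  21. access yak: MISS, evict cat. Cache (LRU->MRU): [kiwi yak]
  22. access kiwi: HIT. Cache (LRU->MRU): [yak kiwi]
  23. access kiwi: HIT. Cache (LRU->MRU): [yak kiwi]
  24. access rat: MISS, evict yak. Cache (LRU->MRU): [kiwi rat]
  25. access cat: MISS, evict kiwi. Cache (LRU->MRU): [rat cat]
  26. access cat: HIT. Cache (LRU->MRU): [rat cat]
  27. access pig: MISS, evict rat. Cache (LRU->MRU): [cat pig]
Total: 14 hits, 13 misses, 11 evictions

Answer: MHHHMHHHHHHMHHMMMMMMMHHMMHM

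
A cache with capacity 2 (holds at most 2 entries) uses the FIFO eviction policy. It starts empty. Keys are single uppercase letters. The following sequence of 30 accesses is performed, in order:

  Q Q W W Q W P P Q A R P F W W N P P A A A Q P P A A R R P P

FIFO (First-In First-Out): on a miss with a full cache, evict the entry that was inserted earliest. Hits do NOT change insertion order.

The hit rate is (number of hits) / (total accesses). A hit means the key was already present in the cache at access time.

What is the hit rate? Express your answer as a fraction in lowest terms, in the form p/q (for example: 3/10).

Answer: 13/30

Derivation:
FIFO simulation (capacity=2):
  1. access Q: MISS. Cache (old->new): [Q]
  2. access Q: HIT. Cache (old->new): [Q]
  3. access W: MISS. Cache (old->new): [Q W]
  4. access W: HIT. Cache (old->new): [Q W]
  5. access Q: HIT. Cache (old->new): [Q W]
  6. access W: HIT. Cache (old->new): [Q W]
  7. access P: MISS, evict Q. Cache (old->new): [W P]
  8. access P: HIT. Cache (old->new): [W P]
  9. access Q: MISS, evict W. Cache (old->new): [P Q]
  10. access A: MISS, evict P. Cache (old->new): [Q A]
  11. access R: MISS, evict Q. Cache (old->new): [A R]
  12. access P: MISS, evict A. Cache (old->new): [R P]
  13. access F: MISS, evict R. Cache (old->new): [P F]
  14. access W: MISS, evict P. Cache (old->new): [F W]
  15. access W: HIT. Cache (old->new): [F W]
  16. access N: MISS, evict F. Cache (old->new): [W N]
  17. access P: MISS, evict W. Cache (old->new): [N P]
  18. access P: HIT. Cache (old->new): [N P]
  19. access A: MISS, evict N. Cache (old->new): [P A]
  20. access A: HIT. Cache (old->new): [P A]
  21. access A: HIT. Cache (old->new): [P A]
  22. access Q: MISS, evict P. Cache (old->new): [A Q]
  23. access P: MISS, evict A. Cache (old->new): [Q P]
  24. access P: HIT. Cache (old->new): [Q P]
  25. access A: MISS, evict Q. Cache (old->new): [P A]
  26. access A: HIT. Cache (old->new): [P A]
  27. access R: MISS, evict P. Cache (old->new): [A R]
  28. access R: HIT. Cache (old->new): [A R]
  29. access P: MISS, evict A. Cache (old->new): [R P]
  30. access P: HIT. Cache (old->new): [R P]
Total: 13 hits, 17 misses, 15 evictions

Hit rate = 13/30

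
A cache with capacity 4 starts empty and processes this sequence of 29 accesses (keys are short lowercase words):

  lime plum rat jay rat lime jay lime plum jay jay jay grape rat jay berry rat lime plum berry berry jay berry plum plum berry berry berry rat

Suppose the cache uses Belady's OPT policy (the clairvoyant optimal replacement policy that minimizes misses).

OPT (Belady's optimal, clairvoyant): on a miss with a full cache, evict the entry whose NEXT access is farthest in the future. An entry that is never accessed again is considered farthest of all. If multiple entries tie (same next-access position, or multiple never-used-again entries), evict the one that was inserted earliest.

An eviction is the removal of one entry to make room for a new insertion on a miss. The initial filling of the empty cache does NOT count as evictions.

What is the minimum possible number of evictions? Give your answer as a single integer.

OPT (Belady) simulation (capacity=4):
  1. access lime: MISS. Cache: [lime]
  2. access plum: MISS. Cache: [lime plum]
  3. access rat: MISS. Cache: [lime plum rat]
  4. access jay: MISS. Cache: [lime plum rat jay]
  5. access rat: HIT. Next use of rat: step 14. Cache: [lime plum rat jay]
  6. access lime: HIT. Next use of lime: step 8. Cache: [lime plum rat jay]
  7. access jay: HIT. Next use of jay: step 10. Cache: [lime plum rat jay]
  8. access lime: HIT. Next use of lime: step 18. Cache: [lime plum rat jay]
  9. access plum: HIT. Next use of plum: step 19. Cache: [lime plum rat jay]
  10. access jay: HIT. Next use of jay: step 11. Cache: [lime plum rat jay]
  11. access jay: HIT. Next use of jay: step 12. Cache: [lime plum rat jay]
  12. access jay: HIT. Next use of jay: step 15. Cache: [lime plum rat jay]
  13. access grape: MISS, evict plum (next use: step 19). Cache: [lime rat jay grape]
  14. access rat: HIT. Next use of rat: step 17. Cache: [lime rat jay grape]
  15. access jay: HIT. Next use of jay: step 22. Cache: [lime rat jay grape]
  16. access berry: MISS, evict grape (next use: never). Cache: [lime rat jay berry]
  17. access rat: HIT. Next use of rat: step 29. Cache: [lime rat jay berry]
  18. access lime: HIT. Next use of lime: never. Cache: [lime rat jay berry]
  19. access plum: MISS, evict lime (next use: never). Cache: [rat jay berry plum]
  20. access berry: HIT. Next use of berry: step 21. Cache: [rat jay berry plum]
  21. access berry: HIT. Next use of berry: step 23. Cache: [rat jay berry plum]
  22. access jay: HIT. Next use of jay: never. Cache: [rat jay berry plum]
  23. access berry: HIT. Next use of berry: step 26. Cache: [rat jay berry plum]
  24. access plum: HIT. Next use of plum: step 25. Cache: [rat jay berry plum]
  25. access plum: HIT. Next use of plum: never. Cache: [rat jay berry plum]
  26. access berry: HIT. Next use of berry: step 27. Cache: [rat jay berry plum]
  27. access berry: HIT. Next use of berry: step 28. Cache: [rat jay berry plum]
  28. access berry: HIT. Next use of berry: never. Cache: [rat jay berry plum]
  29. access rat: HIT. Next use of rat: never. Cache: [rat jay berry plum]
Total: 22 hits, 7 misses, 3 evictions

Answer: 3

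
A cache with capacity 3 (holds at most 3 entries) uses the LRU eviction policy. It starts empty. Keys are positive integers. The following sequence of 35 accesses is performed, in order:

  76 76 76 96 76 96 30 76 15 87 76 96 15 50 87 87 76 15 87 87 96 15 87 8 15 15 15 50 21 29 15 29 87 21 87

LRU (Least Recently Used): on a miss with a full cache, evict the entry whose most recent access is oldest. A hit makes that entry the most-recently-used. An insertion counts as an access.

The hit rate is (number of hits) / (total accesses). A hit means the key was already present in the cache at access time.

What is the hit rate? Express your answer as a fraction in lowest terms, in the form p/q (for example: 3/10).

Answer: 16/35

Derivation:
LRU simulation (capacity=3):
  1. access 76: MISS. Cache (LRU->MRU): [76]
  2. access 76: HIT. Cache (LRU->MRU): [76]
  3. access 76: HIT. Cache (LRU->MRU): [76]
  4. access 96: MISS. Cache (LRU->MRU): [76 96]
  5. access 76: HIT. Cache (LRU->MRU): [96 76]
  6. access 96: HIT. Cache (LRU->MRU): [76 96]
  7. access 30: MISS. Cache (LRU->MRU): [76 96 30]
  8. access 76: HIT. Cache (LRU->MRU): [96 30 76]
  9. access 15: MISS, evict 96. Cache (LRU->MRU): [30 76 15]
  10. access 87: MISS, evict 30. Cache (LRU->MRU): [76 15 87]
  11. access 76: HIT. Cache (LRU->MRU): [15 87 76]
  12. access 96: MISS, evict 15. Cache (LRU->MRU): [87 76 96]
  13. access 15: MISS, evict 87. Cache (LRU->MRU): [76 96 15]
  14. access 50: MISS, evict 76. Cache (LRU->MRU): [96 15 50]
  15. access 87: MISS, evict 96. Cache (LRU->MRU): [15 50 87]
  16. access 87: HIT. Cache (LRU->MRU): [15 50 87]
  17. access 76: MISS, evict 15. Cache (LRU->MRU): [50 87 76]
  18. access 15: MISS, evict 50. Cache (LRU->MRU): [87 76 15]
  19. access 87: HIT. Cache (LRU->MRU): [76 15 87]
  20. access 87: HIT. Cache (LRU->MRU): [76 15 87]
  21. access 96: MISS, evict 76. Cache (LRU->MRU): [15 87 96]
  22. access 15: HIT. Cache (LRU->MRU): [87 96 15]
  23. access 87: HIT. Cache (LRU->MRU): [96 15 87]
  24. access 8: MISS, evict 96. Cache (LRU->MRU): [15 87 8]
  25. access 15: HIT. Cache (LRU->MRU): [87 8 15]
  26. access 15: HIT. Cache (LRU->MRU): [87 8 15]
  27. access 15: HIT. Cache (LRU->MRU): [87 8 15]
  28. access 50: MISS, evict 87. Cache (LRU->MRU): [8 15 50]
  29. access 21: MISS, evict 8. Cache (LRU->MRU): [15 50 21]
  30. access 29: MISS, evict 15. Cache (LRU->MRU): [50 21 29]
  31. access 15: MISS, evict 50. Cache (LRU->MRU): [21 29 15]
  32. access 29: HIT. Cache (LRU->MRU): [21 15 29]
  33. access 87: MISS, evict 21. Cache (LRU->MRU): [15 29 87]
  34. access 21: MISS, evict 15. Cache (LRU->MRU): [29 87 21]
  35. access 87: HIT. Cache (LRU->MRU): [29 21 87]
Total: 16 hits, 19 misses, 16 evictions

Hit rate = 16/35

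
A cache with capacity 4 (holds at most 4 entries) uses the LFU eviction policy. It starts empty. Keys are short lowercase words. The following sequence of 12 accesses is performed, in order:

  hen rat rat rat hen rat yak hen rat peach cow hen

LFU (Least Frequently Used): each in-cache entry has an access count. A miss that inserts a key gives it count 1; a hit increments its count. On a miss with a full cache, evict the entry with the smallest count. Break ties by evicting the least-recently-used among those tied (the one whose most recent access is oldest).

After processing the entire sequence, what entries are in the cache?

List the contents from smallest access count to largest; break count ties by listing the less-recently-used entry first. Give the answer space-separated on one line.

LFU simulation (capacity=4):
  1. access hen: MISS. Cache: [hen(c=1)]
  2. access rat: MISS. Cache: [hen(c=1) rat(c=1)]
  3. access rat: HIT, count now 2. Cache: [hen(c=1) rat(c=2)]
  4. access rat: HIT, count now 3. Cache: [hen(c=1) rat(c=3)]
  5. access hen: HIT, count now 2. Cache: [hen(c=2) rat(c=3)]
  6. access rat: HIT, count now 4. Cache: [hen(c=2) rat(c=4)]
  7. access yak: MISS. Cache: [yak(c=1) hen(c=2) rat(c=4)]
  8. access hen: HIT, count now 3. Cache: [yak(c=1) hen(c=3) rat(c=4)]
  9. access rat: HIT, count now 5. Cache: [yak(c=1) hen(c=3) rat(c=5)]
  10. access peach: MISS. Cache: [yak(c=1) peach(c=1) hen(c=3) rat(c=5)]
  11. access cow: MISS, evict yak(c=1). Cache: [peach(c=1) cow(c=1) hen(c=3) rat(c=5)]
  12. access hen: HIT, count now 4. Cache: [peach(c=1) cow(c=1) hen(c=4) rat(c=5)]
Total: 7 hits, 5 misses, 1 evictions

Answer: peach cow hen rat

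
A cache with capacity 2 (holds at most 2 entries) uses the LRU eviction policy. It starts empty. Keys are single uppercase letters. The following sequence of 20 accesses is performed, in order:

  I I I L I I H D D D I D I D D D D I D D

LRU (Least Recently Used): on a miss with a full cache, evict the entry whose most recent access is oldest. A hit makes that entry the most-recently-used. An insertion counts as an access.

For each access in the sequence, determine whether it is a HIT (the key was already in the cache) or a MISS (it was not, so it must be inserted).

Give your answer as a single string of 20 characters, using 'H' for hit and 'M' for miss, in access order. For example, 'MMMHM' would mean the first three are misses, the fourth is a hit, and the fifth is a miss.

Answer: MHHMHHMMHHMHHHHHHHHH

Derivation:
LRU simulation (capacity=2):
  1. access I: MISS. Cache (LRU->MRU): [I]
  2. access I: HIT. Cache (LRU->MRU): [I]
  3. access I: HIT. Cache (LRU->MRU): [I]
  4. access L: MISS. Cache (LRU->MRU): [I L]
  5. access I: HIT. Cache (LRU->MRU): [L I]
  6. access I: HIT. Cache (LRU->MRU): [L I]
  7. access H: MISS, evict L. Cache (LRU->MRU): [I H]
  8. access D: MISS, evict I. Cache (LRU->MRU): [H D]
  9. access D: HIT. Cache (LRU->MRU): [H D]
  10. access D: HIT. Cache (LRU->MRU): [H D]
  11. access I: MISS, evict H. Cache (LRU->MRU): [D I]
  12. access D: HIT. Cache (LRU->MRU): [I D]
  13. access I: HIT. Cache (LRU->MRU): [D I]
  14. access D: HIT. Cache (LRU->MRU): [I D]
  15. access D: HIT. Cache (LRU->MRU): [I D]
  16. access D: HIT. Cache (LRU->MRU): [I D]
  17. access D: HIT. Cache (LRU->MRU): [I D]
  18. access I: HIT. Cache (LRU->MRU): [D I]
  19. access D: HIT. Cache (LRU->MRU): [I D]
  20. access D: HIT. Cache (LRU->MRU): [I D]
Total: 15 hits, 5 misses, 3 evictions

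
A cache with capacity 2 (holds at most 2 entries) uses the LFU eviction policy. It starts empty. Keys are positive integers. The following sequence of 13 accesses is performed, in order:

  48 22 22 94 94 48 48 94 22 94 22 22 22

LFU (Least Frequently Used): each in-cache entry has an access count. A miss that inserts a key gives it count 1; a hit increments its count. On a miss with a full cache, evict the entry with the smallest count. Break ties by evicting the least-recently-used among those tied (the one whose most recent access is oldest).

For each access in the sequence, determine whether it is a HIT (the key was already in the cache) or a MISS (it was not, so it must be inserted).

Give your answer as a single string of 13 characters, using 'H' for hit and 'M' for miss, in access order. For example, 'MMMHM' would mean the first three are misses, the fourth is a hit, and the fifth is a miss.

LFU simulation (capacity=2):
  1. access 48: MISS. Cache: [48(c=1)]
  2. access 22: MISS. Cache: [48(c=1) 22(c=1)]
  3. access 22: HIT, count now 2. Cache: [48(c=1) 22(c=2)]
  4. access 94: MISS, evict 48(c=1). Cache: [94(c=1) 22(c=2)]
  5. access 94: HIT, count now 2. Cache: [22(c=2) 94(c=2)]
  6. access 48: MISS, evict 22(c=2). Cache: [48(c=1) 94(c=2)]
  7. access 48: HIT, count now 2. Cache: [94(c=2) 48(c=2)]
  8. access 94: HIT, count now 3. Cache: [48(c=2) 94(c=3)]
  9. access 22: MISS, evict 48(c=2). Cache: [22(c=1) 94(c=3)]
  10. access 94: HIT, count now 4. Cache: [22(c=1) 94(c=4)]
  11. access 22: HIT, count now 2. Cache: [22(c=2) 94(c=4)]
  12. access 22: HIT, count now 3. Cache: [22(c=3) 94(c=4)]
  13. access 22: HIT, count now 4. Cache: [94(c=4) 22(c=4)]
Total: 8 hits, 5 misses, 3 evictions

Answer: MMHMHMHHMHHHH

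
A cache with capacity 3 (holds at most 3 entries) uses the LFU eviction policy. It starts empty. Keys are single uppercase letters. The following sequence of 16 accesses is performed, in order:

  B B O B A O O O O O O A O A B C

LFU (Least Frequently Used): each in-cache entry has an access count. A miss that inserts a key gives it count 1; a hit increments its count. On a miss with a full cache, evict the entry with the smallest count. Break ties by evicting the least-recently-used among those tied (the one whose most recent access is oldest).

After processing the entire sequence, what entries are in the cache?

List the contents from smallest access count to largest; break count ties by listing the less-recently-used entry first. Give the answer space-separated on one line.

Answer: C B O

Derivation:
LFU simulation (capacity=3):
  1. access B: MISS. Cache: [B(c=1)]
  2. access B: HIT, count now 2. Cache: [B(c=2)]
  3. access O: MISS. Cache: [O(c=1) B(c=2)]
  4. access B: HIT, count now 3. Cache: [O(c=1) B(c=3)]
  5. access A: MISS. Cache: [O(c=1) A(c=1) B(c=3)]
  6. access O: HIT, count now 2. Cache: [A(c=1) O(c=2) B(c=3)]
  7. access O: HIT, count now 3. Cache: [A(c=1) B(c=3) O(c=3)]
  8. access O: HIT, count now 4. Cache: [A(c=1) B(c=3) O(c=4)]
  9. access O: HIT, count now 5. Cache: [A(c=1) B(c=3) O(c=5)]
  10. access O: HIT, count now 6. Cache: [A(c=1) B(c=3) O(c=6)]
  11. access O: HIT, count now 7. Cache: [A(c=1) B(c=3) O(c=7)]
  12. access A: HIT, count now 2. Cache: [A(c=2) B(c=3) O(c=7)]
  13. access O: HIT, count now 8. Cache: [A(c=2) B(c=3) O(c=8)]
  14. access A: HIT, count now 3. Cache: [B(c=3) A(c=3) O(c=8)]
  15. access B: HIT, count now 4. Cache: [A(c=3) B(c=4) O(c=8)]
  16. access C: MISS, evict A(c=3). Cache: [C(c=1) B(c=4) O(c=8)]
Total: 12 hits, 4 misses, 1 evictions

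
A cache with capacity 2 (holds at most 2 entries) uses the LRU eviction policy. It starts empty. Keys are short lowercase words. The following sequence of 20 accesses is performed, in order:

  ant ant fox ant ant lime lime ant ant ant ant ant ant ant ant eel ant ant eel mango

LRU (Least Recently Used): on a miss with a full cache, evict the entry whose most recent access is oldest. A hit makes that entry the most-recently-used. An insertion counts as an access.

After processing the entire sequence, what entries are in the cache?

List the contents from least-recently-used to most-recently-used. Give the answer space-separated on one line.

LRU simulation (capacity=2):
  1. access ant: MISS. Cache (LRU->MRU): [ant]
  2. access ant: HIT. Cache (LRU->MRU): [ant]
  3. access fox: MISS. Cache (LRU->MRU): [ant fox]
  4. access ant: HIT. Cache (LRU->MRU): [fox ant]
  5. access ant: HIT. Cache (LRU->MRU): [fox ant]
  6. access lime: MISS, evict fox. Cache (LRU->MRU): [ant lime]
  7. access lime: HIT. Cache (LRU->MRU): [ant lime]
  8. access ant: HIT. Cache (LRU->MRU): [lime ant]
  9. access ant: HIT. Cache (LRU->MRU): [lime ant]
  10. access ant: HIT. Cache (LRU->MRU): [lime ant]
  11. access ant: HIT. Cache (LRU->MRU): [lime ant]
  12. access ant: HIT. Cache (LRU->MRU): [lime ant]
  13. access ant: HIT. Cache (LRU->MRU): [lime ant]
  14. access ant: HIT. Cache (LRU->MRU): [lime ant]
  15. access ant: HIT. Cache (LRU->MRU): [lime ant]
  16. access eel: MISS, evict lime. Cache (LRU->MRU): [ant eel]
  17. access ant: HIT. Cache (LRU->MRU): [eel ant]
  18. access ant: HIT. Cache (LRU->MRU): [eel ant]
  19. access eel: HIT. Cache (LRU->MRU): [ant eel]
  20. access mango: MISS, evict ant. Cache (LRU->MRU): [eel mango]
Total: 15 hits, 5 misses, 3 evictions

Answer: eel mango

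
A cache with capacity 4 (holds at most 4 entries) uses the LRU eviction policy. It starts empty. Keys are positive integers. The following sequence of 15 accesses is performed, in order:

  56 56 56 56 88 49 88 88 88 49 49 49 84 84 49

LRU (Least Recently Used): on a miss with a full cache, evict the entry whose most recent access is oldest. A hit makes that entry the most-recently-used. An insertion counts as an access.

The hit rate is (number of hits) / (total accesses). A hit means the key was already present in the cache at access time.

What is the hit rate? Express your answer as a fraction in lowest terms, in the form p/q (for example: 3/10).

Answer: 11/15

Derivation:
LRU simulation (capacity=4):
  1. access 56: MISS. Cache (LRU->MRU): [56]
  2. access 56: HIT. Cache (LRU->MRU): [56]
  3. access 56: HIT. Cache (LRU->MRU): [56]
  4. access 56: HIT. Cache (LRU->MRU): [56]
  5. access 88: MISS. Cache (LRU->MRU): [56 88]
  6. access 49: MISS. Cache (LRU->MRU): [56 88 49]
  7. access 88: HIT. Cache (LRU->MRU): [56 49 88]
  8. access 88: HIT. Cache (LRU->MRU): [56 49 88]
  9. access 88: HIT. Cache (LRU->MRU): [56 49 88]
  10. access 49: HIT. Cache (LRU->MRU): [56 88 49]
  11. access 49: HIT. Cache (LRU->MRU): [56 88 49]
  12. access 49: HIT. Cache (LRU->MRU): [56 88 49]
  13. access 84: MISS. Cache (LRU->MRU): [56 88 49 84]
  14. access 84: HIT. Cache (LRU->MRU): [56 88 49 84]
  15. access 49: HIT. Cache (LRU->MRU): [56 88 84 49]
Total: 11 hits, 4 misses, 0 evictions

Hit rate = 11/15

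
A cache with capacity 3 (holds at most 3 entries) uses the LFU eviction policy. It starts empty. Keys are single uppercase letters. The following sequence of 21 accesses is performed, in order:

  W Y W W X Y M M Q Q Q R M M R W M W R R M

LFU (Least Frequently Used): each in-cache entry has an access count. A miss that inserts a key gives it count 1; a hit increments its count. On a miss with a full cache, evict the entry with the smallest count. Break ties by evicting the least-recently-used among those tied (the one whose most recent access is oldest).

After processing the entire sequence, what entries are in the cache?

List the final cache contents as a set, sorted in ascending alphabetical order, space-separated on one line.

LFU simulation (capacity=3):
  1. access W: MISS. Cache: [W(c=1)]
  2. access Y: MISS. Cache: [W(c=1) Y(c=1)]
  3. access W: HIT, count now 2. Cache: [Y(c=1) W(c=2)]
  4. access W: HIT, count now 3. Cache: [Y(c=1) W(c=3)]
  5. access X: MISS. Cache: [Y(c=1) X(c=1) W(c=3)]
  6. access Y: HIT, count now 2. Cache: [X(c=1) Y(c=2) W(c=3)]
  7. access M: MISS, evict X(c=1). Cache: [M(c=1) Y(c=2) W(c=3)]
  8. access M: HIT, count now 2. Cache: [Y(c=2) M(c=2) W(c=3)]
  9. access Q: MISS, evict Y(c=2). Cache: [Q(c=1) M(c=2) W(c=3)]
  10. access Q: HIT, count now 2. Cache: [M(c=2) Q(c=2) W(c=3)]
  11. access Q: HIT, count now 3. Cache: [M(c=2) W(c=3) Q(c=3)]
  12. access R: MISS, evict M(c=2). Cache: [R(c=1) W(c=3) Q(c=3)]
  13. access M: MISS, evict R(c=1). Cache: [M(c=1) W(c=3) Q(c=3)]
  14. access M: HIT, count now 2. Cache: [M(c=2) W(c=3) Q(c=3)]
  15. access R: MISS, evict M(c=2). Cache: [R(c=1) W(c=3) Q(c=3)]
  16. access W: HIT, count now 4. Cache: [R(c=1) Q(c=3) W(c=4)]
  17. access M: MISS, evict R(c=1). Cache: [M(c=1) Q(c=3) W(c=4)]
  18. access W: HIT, count now 5. Cache: [M(c=1) Q(c=3) W(c=5)]
  19. access R: MISS, evict M(c=1). Cache: [R(c=1) Q(c=3) W(c=5)]
  20. access R: HIT, count now 2. Cache: [R(c=2) Q(c=3) W(c=5)]
  21. access M: MISS, evict R(c=2). Cache: [M(c=1) Q(c=3) W(c=5)]
Total: 10 hits, 11 misses, 8 evictions

Answer: M Q W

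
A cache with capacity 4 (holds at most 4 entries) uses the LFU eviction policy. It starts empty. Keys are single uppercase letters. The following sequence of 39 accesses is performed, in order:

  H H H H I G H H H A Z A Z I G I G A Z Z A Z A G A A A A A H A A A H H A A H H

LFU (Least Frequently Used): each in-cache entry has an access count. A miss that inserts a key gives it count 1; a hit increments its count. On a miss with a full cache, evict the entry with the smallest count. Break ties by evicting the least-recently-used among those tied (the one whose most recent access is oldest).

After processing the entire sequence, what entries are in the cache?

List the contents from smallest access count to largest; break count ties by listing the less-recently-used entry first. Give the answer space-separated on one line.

Answer: G Z H A

Derivation:
LFU simulation (capacity=4):
  1. access H: MISS. Cache: [H(c=1)]
  2. access H: HIT, count now 2. Cache: [H(c=2)]
  3. access H: HIT, count now 3. Cache: [H(c=3)]
  4. access H: HIT, count now 4. Cache: [H(c=4)]
  5. access I: MISS. Cache: [I(c=1) H(c=4)]
  6. access G: MISS. Cache: [I(c=1) G(c=1) H(c=4)]
  7. access H: HIT, count now 5. Cache: [I(c=1) G(c=1) H(c=5)]
  8. access H: HIT, count now 6. Cache: [I(c=1) G(c=1) H(c=6)]
  9. access H: HIT, count now 7. Cache: [I(c=1) G(c=1) H(c=7)]
  10. access A: MISS. Cache: [I(c=1) G(c=1) A(c=1) H(c=7)]
  11. access Z: MISS, evict I(c=1). Cache: [G(c=1) A(c=1) Z(c=1) H(c=7)]
  12. access A: HIT, count now 2. Cache: [G(c=1) Z(c=1) A(c=2) H(c=7)]
  13. access Z: HIT, count now 2. Cache: [G(c=1) A(c=2) Z(c=2) H(c=7)]
  14. access I: MISS, evict G(c=1). Cache: [I(c=1) A(c=2) Z(c=2) H(c=7)]
  15. access G: MISS, evict I(c=1). Cache: [G(c=1) A(c=2) Z(c=2) H(c=7)]
  16. access I: MISS, evict G(c=1). Cache: [I(c=1) A(c=2) Z(c=2) H(c=7)]
  17. access G: MISS, evict I(c=1). Cache: [G(c=1) A(c=2) Z(c=2) H(c=7)]
  18. access A: HIT, count now 3. Cache: [G(c=1) Z(c=2) A(c=3) H(c=7)]
  19. access Z: HIT, count now 3. Cache: [G(c=1) A(c=3) Z(c=3) H(c=7)]
  20. access Z: HIT, count now 4. Cache: [G(c=1) A(c=3) Z(c=4) H(c=7)]
  21. access A: HIT, count now 4. Cache: [G(c=1) Z(c=4) A(c=4) H(c=7)]
  22. access Z: HIT, count now 5. Cache: [G(c=1) A(c=4) Z(c=5) H(c=7)]
  23. access A: HIT, count now 5. Cache: [G(c=1) Z(c=5) A(c=5) H(c=7)]
  24. access G: HIT, count now 2. Cache: [G(c=2) Z(c=5) A(c=5) H(c=7)]
  25. access A: HIT, count now 6. Cache: [G(c=2) Z(c=5) A(c=6) H(c=7)]
  26. access A: HIT, count now 7. Cache: [G(c=2) Z(c=5) H(c=7) A(c=7)]
  27. access A: HIT, count now 8. Cache: [G(c=2) Z(c=5) H(c=7) A(c=8)]
  28. access A: HIT, count now 9. Cache: [G(c=2) Z(c=5) H(c=7) A(c=9)]
  29. access A: HIT, count now 10. Cache: [G(c=2) Z(c=5) H(c=7) A(c=10)]
  30. access H: HIT, count now 8. Cache: [G(c=2) Z(c=5) H(c=8) A(c=10)]
  31. access A: HIT, count now 11. Cache: [G(c=2) Z(c=5) H(c=8) A(c=11)]
  32. access A: HIT, count now 12. Cache: [G(c=2) Z(c=5) H(c=8) A(c=12)]
  33. access A: HIT, count now 13. Cache: [G(c=2) Z(c=5) H(c=8) A(c=13)]
  34. access H: HIT, count now 9. Cache: [G(c=2) Z(c=5) H(c=9) A(c=13)]
  35. access H: HIT, count now 10. Cache: [G(c=2) Z(c=5) H(c=10) A(c=13)]
  36. access A: HIT, count now 14. Cache: [G(c=2) Z(c=5) H(c=10) A(c=14)]
  37. access A: HIT, count now 15. Cache: [G(c=2) Z(c=5) H(c=10) A(c=15)]
  38. access H: HIT, count now 11. Cache: [G(c=2) Z(c=5) H(c=11) A(c=15)]
  39. access H: HIT, count now 12. Cache: [G(c=2) Z(c=5) H(c=12) A(c=15)]
Total: 30 hits, 9 misses, 5 evictions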